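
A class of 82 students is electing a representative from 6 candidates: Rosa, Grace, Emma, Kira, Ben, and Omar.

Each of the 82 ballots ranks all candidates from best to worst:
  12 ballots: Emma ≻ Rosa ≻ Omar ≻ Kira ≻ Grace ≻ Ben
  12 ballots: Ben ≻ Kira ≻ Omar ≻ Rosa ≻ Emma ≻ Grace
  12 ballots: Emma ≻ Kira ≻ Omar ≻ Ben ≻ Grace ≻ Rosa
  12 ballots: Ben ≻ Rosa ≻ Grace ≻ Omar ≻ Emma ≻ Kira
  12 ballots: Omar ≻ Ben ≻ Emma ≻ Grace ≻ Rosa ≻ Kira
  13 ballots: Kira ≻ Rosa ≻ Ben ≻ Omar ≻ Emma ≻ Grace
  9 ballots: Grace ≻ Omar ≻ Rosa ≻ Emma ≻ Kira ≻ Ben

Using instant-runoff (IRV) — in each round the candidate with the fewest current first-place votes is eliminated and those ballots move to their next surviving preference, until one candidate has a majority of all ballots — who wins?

Ben

Round 1: Rosa 0, Grace 9, Emma 24, Kira 13, Ben 24, Omar 12. Rosa eliminated.
Round 2: Grace 9, Emma 24, Kira 13, Ben 24, Omar 12. Grace eliminated.
Round 3: Emma 24, Kira 13, Ben 24, Omar 21. Kira eliminated.
Round 4: Emma 24, Ben 37, Omar 21. Omar eliminated.
Round 5: Emma 33, Ben 49. Ben has a majority (≥42).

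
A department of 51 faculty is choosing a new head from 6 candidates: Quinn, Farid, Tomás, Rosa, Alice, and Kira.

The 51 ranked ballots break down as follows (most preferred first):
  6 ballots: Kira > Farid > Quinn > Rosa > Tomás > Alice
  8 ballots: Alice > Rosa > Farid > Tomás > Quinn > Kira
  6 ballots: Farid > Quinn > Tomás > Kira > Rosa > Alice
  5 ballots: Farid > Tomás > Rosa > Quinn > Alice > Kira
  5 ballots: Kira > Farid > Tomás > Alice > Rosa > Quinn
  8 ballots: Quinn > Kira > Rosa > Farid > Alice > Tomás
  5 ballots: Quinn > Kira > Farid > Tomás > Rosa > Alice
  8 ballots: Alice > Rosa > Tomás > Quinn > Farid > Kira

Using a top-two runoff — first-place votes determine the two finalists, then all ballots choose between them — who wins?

Round 1 first-place votes: Quinn 13, Farid 11, Tomás 0, Rosa 0, Alice 16, Kira 11. Alice and Quinn advance.
Runoff: Alice is ranked above Quinn on 21 ballots, Quinn above Alice on 30.

Quinn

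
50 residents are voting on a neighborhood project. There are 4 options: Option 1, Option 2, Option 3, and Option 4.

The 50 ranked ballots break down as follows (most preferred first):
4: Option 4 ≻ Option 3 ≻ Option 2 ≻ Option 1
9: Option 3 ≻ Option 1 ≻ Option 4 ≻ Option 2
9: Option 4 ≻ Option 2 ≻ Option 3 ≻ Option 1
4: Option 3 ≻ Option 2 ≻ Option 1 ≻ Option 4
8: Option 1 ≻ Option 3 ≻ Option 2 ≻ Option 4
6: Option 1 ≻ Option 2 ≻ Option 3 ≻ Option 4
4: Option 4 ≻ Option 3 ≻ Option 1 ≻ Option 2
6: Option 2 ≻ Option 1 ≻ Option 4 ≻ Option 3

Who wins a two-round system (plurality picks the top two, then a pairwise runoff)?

Option 1

Round 1 first-place votes: Option 1 14, Option 2 6, Option 3 13, Option 4 17. Option 4 and Option 1 advance.
Runoff: Option 4 is ranked above Option 1 on 17 ballots, Option 1 above Option 4 on 33.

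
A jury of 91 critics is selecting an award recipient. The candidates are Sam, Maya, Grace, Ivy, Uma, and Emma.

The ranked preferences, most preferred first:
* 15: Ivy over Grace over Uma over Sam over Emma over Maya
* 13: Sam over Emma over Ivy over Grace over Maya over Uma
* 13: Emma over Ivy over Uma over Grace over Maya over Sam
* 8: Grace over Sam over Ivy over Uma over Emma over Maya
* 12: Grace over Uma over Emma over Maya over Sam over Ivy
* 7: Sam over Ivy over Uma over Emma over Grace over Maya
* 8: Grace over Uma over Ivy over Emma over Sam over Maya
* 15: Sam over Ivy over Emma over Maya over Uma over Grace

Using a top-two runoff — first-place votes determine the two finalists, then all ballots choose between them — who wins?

Round 1 first-place votes: Sam 35, Maya 0, Grace 28, Ivy 15, Uma 0, Emma 13. Sam and Grace advance.
Runoff: Sam is ranked above Grace on 35 ballots, Grace above Sam on 56.

Grace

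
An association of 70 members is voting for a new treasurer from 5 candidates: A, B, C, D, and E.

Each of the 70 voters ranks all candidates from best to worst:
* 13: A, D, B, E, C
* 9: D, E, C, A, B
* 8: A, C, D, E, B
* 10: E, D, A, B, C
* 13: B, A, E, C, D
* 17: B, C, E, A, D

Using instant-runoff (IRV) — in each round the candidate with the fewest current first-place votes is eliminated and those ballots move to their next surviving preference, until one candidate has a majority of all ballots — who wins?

Round 1: A 21, B 30, C 0, D 9, E 10. C eliminated.
Round 2: A 21, B 30, D 9, E 10. D eliminated.
Round 3: A 21, B 30, E 19. E eliminated.
Round 4: A 40, B 30. A has a majority (≥36).

A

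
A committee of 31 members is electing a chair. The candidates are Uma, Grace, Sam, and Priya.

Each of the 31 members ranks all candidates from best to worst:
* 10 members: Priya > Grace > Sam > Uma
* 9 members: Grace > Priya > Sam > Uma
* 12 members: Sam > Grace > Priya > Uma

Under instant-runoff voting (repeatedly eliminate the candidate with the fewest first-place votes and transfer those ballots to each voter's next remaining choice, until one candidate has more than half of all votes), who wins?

Round 1: Uma 0, Grace 9, Sam 12, Priya 10. Uma eliminated.
Round 2: Grace 9, Sam 12, Priya 10. Grace eliminated.
Round 3: Sam 12, Priya 19. Priya has a majority (≥16).

Priya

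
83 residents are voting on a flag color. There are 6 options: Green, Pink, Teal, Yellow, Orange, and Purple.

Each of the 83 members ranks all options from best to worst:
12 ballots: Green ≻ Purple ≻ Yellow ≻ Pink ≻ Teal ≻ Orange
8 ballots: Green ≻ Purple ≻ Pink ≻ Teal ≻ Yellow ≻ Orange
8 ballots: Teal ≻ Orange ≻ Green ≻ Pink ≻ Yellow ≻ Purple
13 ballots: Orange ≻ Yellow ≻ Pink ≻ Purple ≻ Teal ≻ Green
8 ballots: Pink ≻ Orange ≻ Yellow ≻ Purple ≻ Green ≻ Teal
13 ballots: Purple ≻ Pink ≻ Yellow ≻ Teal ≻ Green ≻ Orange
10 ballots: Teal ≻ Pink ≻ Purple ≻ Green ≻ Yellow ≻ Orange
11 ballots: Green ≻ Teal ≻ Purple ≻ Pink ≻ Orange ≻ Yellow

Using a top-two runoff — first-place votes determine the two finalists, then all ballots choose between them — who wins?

Teal

Round 1 first-place votes: Green 31, Pink 8, Teal 18, Yellow 0, Orange 13, Purple 13. Green and Teal advance.
Runoff: Green is ranked above Teal on 39 ballots, Teal above Green on 44.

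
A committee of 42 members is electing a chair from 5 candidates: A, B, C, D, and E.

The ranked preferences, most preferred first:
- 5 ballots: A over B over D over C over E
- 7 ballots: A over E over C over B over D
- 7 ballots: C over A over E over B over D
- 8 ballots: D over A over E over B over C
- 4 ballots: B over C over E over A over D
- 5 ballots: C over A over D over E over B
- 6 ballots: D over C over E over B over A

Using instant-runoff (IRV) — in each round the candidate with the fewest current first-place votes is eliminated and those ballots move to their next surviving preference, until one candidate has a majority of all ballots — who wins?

C

Round 1: A 12, B 4, C 12, D 14, E 0. E eliminated.
Round 2: A 12, B 4, C 12, D 14. B eliminated.
Round 3: A 12, C 16, D 14. A eliminated.
Round 4: C 23, D 19. C has a majority (≥22).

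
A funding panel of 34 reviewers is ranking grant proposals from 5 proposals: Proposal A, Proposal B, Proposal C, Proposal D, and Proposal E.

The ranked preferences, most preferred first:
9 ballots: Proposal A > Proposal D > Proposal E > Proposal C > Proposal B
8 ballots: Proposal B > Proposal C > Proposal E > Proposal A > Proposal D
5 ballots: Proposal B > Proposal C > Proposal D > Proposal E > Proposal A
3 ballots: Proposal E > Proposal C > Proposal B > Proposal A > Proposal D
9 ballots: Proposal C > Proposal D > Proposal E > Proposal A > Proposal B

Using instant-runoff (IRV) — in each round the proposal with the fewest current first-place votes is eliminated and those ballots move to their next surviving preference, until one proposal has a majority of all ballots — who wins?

Proposal C

Round 1: Proposal A 9, Proposal B 13, Proposal C 9, Proposal D 0, Proposal E 3. Proposal D eliminated.
Round 2: Proposal A 9, Proposal B 13, Proposal C 9, Proposal E 3. Proposal E eliminated.
Round 3: Proposal A 9, Proposal B 13, Proposal C 12. Proposal A eliminated.
Round 4: Proposal B 13, Proposal C 21. Proposal C has a majority (≥18).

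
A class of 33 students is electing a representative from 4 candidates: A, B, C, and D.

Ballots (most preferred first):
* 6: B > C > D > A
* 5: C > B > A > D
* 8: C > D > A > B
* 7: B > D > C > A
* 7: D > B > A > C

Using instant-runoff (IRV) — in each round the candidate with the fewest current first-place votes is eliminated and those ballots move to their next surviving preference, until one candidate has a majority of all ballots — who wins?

B

Round 1: A 0, B 13, C 13, D 7. A eliminated.
Round 2: B 13, C 13, D 7. D eliminated.
Round 3: B 20, C 13. B has a majority (≥17).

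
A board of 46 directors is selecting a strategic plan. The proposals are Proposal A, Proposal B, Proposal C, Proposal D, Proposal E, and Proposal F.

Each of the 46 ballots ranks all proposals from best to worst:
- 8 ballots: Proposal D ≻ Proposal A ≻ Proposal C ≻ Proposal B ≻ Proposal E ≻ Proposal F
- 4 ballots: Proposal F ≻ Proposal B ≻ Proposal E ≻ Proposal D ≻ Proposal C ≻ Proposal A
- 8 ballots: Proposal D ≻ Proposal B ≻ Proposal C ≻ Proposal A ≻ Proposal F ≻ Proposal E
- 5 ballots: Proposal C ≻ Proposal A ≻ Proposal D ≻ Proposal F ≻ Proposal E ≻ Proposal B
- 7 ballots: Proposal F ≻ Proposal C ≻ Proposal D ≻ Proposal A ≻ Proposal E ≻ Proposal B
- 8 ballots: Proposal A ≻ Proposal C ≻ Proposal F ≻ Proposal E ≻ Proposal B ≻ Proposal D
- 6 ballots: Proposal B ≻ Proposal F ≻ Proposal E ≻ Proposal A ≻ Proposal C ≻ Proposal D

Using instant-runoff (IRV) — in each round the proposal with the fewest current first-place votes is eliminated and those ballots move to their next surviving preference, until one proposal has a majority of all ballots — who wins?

Proposal F

Round 1: Proposal A 8, Proposal B 6, Proposal C 5, Proposal D 16, Proposal E 0, Proposal F 11. Proposal E eliminated.
Round 2: Proposal A 8, Proposal B 6, Proposal C 5, Proposal D 16, Proposal F 11. Proposal C eliminated.
Round 3: Proposal A 13, Proposal B 6, Proposal D 16, Proposal F 11. Proposal B eliminated.
Round 4: Proposal A 13, Proposal D 16, Proposal F 17. Proposal A eliminated.
Round 5: Proposal D 21, Proposal F 25. Proposal F has a majority (≥24).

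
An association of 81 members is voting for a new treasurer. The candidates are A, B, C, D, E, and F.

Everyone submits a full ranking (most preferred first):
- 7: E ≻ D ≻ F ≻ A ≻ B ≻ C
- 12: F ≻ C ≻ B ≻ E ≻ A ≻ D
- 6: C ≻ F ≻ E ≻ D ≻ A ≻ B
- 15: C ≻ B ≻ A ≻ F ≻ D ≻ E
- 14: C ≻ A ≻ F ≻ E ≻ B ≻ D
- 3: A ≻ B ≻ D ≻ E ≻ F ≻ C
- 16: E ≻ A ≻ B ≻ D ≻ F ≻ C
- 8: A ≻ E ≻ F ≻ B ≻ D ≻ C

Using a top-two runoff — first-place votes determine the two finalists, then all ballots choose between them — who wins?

Round 1 first-place votes: A 11, B 0, C 35, D 0, E 23, F 12. C and E advance.
Runoff: C is ranked above E on 47 ballots, E above C on 34.

C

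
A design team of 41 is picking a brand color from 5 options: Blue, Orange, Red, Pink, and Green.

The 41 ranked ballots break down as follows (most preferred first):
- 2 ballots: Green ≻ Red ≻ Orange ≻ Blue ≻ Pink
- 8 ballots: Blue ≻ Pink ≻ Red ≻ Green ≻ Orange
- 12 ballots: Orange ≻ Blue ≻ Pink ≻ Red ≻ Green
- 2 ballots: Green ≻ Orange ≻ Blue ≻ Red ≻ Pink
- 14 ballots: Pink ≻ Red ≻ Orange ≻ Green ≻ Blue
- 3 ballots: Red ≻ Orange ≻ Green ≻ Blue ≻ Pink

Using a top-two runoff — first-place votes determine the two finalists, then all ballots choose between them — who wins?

Round 1 first-place votes: Blue 8, Orange 12, Red 3, Pink 14, Green 4. Pink and Orange advance.
Runoff: Pink is ranked above Orange on 22 ballots, Orange above Pink on 19.

Pink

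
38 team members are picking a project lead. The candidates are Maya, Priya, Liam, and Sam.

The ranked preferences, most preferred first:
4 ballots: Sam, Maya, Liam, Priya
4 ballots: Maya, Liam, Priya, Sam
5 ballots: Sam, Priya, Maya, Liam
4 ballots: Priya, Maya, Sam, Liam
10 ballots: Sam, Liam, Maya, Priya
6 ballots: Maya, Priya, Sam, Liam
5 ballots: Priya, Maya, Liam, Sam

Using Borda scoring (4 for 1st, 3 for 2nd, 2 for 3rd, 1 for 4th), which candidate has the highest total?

Maya

Maya: 4×3 + 4×4 + 5×2 + 4×3 + 10×2 + 6×4 + 5×3 = 109
Priya: 4×1 + 4×2 + 5×3 + 4×4 + 10×1 + 6×3 + 5×4 = 91
Liam: 4×2 + 4×3 + 5×1 + 4×1 + 10×3 + 6×1 + 5×2 = 75
Sam: 4×4 + 4×1 + 5×4 + 4×2 + 10×4 + 6×2 + 5×1 = 105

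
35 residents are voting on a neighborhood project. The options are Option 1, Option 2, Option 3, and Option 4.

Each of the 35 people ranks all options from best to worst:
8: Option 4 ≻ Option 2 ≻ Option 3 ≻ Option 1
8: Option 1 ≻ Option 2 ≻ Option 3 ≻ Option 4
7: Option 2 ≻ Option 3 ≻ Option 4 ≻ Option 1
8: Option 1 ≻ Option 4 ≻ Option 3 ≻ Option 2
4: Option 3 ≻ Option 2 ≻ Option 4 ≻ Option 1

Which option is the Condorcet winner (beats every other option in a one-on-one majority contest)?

Option 2 vs Option 1: 19–16
Option 2 vs Option 3: 23–12
Option 2 vs Option 4: 19–16
Option 2 beats every other option.

Option 2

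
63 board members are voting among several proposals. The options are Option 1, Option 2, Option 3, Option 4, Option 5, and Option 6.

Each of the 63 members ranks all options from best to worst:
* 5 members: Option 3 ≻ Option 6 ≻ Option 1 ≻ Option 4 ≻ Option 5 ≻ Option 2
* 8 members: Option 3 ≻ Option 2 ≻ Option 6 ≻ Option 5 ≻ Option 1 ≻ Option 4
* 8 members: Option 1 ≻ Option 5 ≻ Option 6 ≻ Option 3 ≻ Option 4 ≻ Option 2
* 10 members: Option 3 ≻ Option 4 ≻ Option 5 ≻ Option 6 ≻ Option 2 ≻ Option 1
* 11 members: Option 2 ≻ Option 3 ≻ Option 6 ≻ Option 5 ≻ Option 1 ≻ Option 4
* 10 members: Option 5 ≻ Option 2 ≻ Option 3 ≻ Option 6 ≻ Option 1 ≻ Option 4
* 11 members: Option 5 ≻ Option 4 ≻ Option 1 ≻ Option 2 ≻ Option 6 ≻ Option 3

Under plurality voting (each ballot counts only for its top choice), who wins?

First-place votes: Option 1 8, Option 2 11, Option 3 23, Option 4 0, Option 5 21, Option 6 0.

Option 3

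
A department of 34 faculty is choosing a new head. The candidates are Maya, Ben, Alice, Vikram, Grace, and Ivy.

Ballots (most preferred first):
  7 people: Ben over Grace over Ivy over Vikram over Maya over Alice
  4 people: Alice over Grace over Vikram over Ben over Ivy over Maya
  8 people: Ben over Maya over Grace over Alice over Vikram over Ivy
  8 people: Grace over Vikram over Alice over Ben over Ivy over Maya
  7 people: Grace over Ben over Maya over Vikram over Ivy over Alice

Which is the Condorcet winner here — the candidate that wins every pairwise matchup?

Grace vs Maya: 26–8
Grace vs Ben: 19–15
Grace vs Alice: 30–4
Grace vs Vikram: 34–0
Grace vs Ivy: 34–0
Grace beats every other candidate.

Grace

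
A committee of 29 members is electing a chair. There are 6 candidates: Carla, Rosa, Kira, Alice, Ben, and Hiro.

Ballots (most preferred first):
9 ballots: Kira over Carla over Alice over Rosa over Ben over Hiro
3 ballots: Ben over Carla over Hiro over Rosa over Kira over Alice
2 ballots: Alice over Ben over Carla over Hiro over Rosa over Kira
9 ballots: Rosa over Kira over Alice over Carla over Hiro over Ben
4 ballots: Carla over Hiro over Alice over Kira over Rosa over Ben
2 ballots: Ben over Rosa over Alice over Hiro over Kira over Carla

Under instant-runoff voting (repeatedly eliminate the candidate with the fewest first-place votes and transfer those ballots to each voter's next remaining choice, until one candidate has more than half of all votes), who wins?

Rosa

Round 1: Carla 4, Rosa 9, Kira 9, Alice 2, Ben 5, Hiro 0. Hiro eliminated.
Round 2: Carla 4, Rosa 9, Kira 9, Alice 2, Ben 5. Alice eliminated.
Round 3: Carla 4, Rosa 9, Kira 9, Ben 7. Carla eliminated.
Round 4: Rosa 9, Kira 13, Ben 7. Ben eliminated.
Round 5: Rosa 16, Kira 13. Rosa has a majority (≥15).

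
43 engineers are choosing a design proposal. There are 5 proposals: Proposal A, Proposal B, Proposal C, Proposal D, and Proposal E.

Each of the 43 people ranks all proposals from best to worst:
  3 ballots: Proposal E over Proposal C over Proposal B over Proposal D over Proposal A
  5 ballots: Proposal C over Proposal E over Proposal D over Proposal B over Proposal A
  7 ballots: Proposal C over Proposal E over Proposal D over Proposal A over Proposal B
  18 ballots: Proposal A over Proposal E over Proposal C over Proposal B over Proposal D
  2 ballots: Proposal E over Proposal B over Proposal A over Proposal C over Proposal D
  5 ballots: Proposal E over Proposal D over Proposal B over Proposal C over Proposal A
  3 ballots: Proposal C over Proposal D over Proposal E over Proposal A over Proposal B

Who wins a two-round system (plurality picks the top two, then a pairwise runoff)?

Round 1 first-place votes: Proposal A 18, Proposal B 0, Proposal C 15, Proposal D 0, Proposal E 10. Proposal A and Proposal C advance.
Runoff: Proposal A is ranked above Proposal C on 20 ballots, Proposal C above Proposal A on 23.

Proposal C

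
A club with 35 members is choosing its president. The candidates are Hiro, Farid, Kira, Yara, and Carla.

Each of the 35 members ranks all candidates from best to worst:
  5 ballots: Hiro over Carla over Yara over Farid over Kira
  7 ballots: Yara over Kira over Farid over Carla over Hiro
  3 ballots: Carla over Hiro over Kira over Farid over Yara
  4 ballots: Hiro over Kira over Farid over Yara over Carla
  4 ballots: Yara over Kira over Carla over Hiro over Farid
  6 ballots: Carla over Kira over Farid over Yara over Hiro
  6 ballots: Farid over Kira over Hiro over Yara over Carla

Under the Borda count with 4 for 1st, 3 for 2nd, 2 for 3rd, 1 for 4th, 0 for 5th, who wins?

Hiro: 5×4 + 7×0 + 3×3 + 4×4 + 4×1 + 6×0 + 6×2 = 61
Farid: 5×1 + 7×2 + 3×1 + 4×2 + 4×0 + 6×2 + 6×4 = 66
Kira: 5×0 + 7×3 + 3×2 + 4×3 + 4×3 + 6×3 + 6×3 = 87
Yara: 5×2 + 7×4 + 3×0 + 4×1 + 4×4 + 6×1 + 6×1 = 70
Carla: 5×3 + 7×1 + 3×4 + 4×0 + 4×2 + 6×4 + 6×0 = 66

Kira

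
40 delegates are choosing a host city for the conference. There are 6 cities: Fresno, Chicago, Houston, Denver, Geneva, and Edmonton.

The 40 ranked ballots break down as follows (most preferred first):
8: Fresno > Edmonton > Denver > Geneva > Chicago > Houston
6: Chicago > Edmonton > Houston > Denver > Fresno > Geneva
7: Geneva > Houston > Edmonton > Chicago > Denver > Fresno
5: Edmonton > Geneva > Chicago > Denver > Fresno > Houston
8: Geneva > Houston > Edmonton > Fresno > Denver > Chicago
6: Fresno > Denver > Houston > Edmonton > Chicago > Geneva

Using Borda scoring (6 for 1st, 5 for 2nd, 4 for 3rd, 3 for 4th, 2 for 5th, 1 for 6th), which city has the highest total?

Fresno: 8×6 + 6×2 + 7×1 + 5×2 + 8×3 + 6×6 = 137
Chicago: 8×2 + 6×6 + 7×3 + 5×4 + 8×1 + 6×2 = 113
Houston: 8×1 + 6×4 + 7×5 + 5×1 + 8×5 + 6×4 = 136
Denver: 8×4 + 6×3 + 7×2 + 5×3 + 8×2 + 6×5 = 125
Geneva: 8×3 + 6×1 + 7×6 + 5×5 + 8×6 + 6×1 = 151
Edmonton: 8×5 + 6×5 + 7×4 + 5×6 + 8×4 + 6×3 = 178

Edmonton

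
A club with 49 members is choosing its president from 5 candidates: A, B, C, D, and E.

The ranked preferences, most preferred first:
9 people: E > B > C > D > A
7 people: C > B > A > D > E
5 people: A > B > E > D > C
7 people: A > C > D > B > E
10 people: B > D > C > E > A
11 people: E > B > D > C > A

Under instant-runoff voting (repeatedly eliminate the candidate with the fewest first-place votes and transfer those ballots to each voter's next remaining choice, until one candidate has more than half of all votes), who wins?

Round 1: A 12, B 10, C 7, D 0, E 20. D eliminated.
Round 2: A 12, B 10, C 7, E 20. C eliminated.
Round 3: A 12, B 17, E 20. A eliminated.
Round 4: B 29, E 20. B has a majority (≥25).

B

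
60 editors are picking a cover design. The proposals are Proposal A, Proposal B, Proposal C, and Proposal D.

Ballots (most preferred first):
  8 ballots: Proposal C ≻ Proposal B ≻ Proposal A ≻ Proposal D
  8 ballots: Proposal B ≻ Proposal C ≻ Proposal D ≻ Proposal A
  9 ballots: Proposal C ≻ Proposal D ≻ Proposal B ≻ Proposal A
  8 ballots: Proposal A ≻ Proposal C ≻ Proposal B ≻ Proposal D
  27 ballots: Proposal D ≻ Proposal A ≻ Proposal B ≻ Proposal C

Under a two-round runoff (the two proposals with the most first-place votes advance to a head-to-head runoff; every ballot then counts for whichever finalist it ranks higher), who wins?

Round 1 first-place votes: Proposal A 8, Proposal B 8, Proposal C 17, Proposal D 27. Proposal D and Proposal C advance.
Runoff: Proposal D is ranked above Proposal C on 27 ballots, Proposal C above Proposal D on 33.

Proposal C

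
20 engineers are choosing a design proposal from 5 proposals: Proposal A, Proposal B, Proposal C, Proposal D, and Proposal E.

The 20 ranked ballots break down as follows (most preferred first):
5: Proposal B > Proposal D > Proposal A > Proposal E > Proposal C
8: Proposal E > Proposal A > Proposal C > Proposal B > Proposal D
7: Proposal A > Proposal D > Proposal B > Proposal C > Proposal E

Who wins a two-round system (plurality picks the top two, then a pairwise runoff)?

Round 1 first-place votes: Proposal A 7, Proposal B 5, Proposal C 0, Proposal D 0, Proposal E 8. Proposal E and Proposal A advance.
Runoff: Proposal E is ranked above Proposal A on 8 ballots, Proposal A above Proposal E on 12.

Proposal A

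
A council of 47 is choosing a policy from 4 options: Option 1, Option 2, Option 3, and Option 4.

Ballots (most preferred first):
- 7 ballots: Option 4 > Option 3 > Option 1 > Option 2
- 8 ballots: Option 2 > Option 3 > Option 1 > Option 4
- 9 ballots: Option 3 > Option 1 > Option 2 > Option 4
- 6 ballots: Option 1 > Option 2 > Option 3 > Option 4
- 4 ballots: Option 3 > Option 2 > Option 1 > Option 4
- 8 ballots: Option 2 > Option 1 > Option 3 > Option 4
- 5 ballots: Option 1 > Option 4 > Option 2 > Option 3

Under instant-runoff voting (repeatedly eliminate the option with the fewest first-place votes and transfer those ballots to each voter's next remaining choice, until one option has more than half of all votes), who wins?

Round 1: Option 1 11, Option 2 16, Option 3 13, Option 4 7. Option 4 eliminated.
Round 2: Option 1 11, Option 2 16, Option 3 20. Option 1 eliminated.
Round 3: Option 2 27, Option 3 20. Option 2 has a majority (≥24).

Option 2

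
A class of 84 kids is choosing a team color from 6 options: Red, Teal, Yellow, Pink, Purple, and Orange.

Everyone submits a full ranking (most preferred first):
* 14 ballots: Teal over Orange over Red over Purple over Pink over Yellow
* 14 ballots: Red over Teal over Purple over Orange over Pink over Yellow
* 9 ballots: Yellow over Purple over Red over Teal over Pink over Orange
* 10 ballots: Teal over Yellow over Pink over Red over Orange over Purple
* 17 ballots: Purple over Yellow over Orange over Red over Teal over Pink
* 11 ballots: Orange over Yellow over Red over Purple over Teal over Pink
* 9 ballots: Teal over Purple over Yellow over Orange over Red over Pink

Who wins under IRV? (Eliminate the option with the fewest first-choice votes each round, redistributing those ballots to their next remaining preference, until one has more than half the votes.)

Round 1: Red 14, Teal 33, Yellow 9, Pink 0, Purple 17, Orange 11. Pink eliminated.
Round 2: Red 14, Teal 33, Yellow 9, Purple 17, Orange 11. Yellow eliminated.
Round 3: Red 14, Teal 33, Purple 26, Orange 11. Orange eliminated.
Round 4: Red 25, Teal 33, Purple 26. Red eliminated.
Round 5: Teal 47, Purple 37. Teal has a majority (≥43).

Teal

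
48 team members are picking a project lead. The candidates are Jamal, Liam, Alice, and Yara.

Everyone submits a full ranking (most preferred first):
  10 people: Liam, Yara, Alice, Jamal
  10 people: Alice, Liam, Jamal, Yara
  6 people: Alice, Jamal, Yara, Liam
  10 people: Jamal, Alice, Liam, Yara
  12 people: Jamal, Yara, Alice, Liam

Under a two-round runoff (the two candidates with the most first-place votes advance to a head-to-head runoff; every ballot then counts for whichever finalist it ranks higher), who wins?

Round 1 first-place votes: Jamal 22, Liam 10, Alice 16, Yara 0. Jamal and Alice advance.
Runoff: Jamal is ranked above Alice on 22 ballots, Alice above Jamal on 26.

Alice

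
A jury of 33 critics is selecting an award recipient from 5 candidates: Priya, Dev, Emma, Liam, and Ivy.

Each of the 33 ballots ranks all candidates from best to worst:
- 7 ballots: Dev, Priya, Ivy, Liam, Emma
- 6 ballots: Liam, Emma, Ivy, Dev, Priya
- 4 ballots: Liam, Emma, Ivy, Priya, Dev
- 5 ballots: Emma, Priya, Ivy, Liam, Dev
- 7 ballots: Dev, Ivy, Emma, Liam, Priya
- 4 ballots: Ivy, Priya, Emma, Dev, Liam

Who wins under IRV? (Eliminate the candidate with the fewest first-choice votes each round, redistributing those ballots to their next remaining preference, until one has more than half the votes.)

Round 1: Priya 0, Dev 14, Emma 5, Liam 10, Ivy 4. Priya eliminated.
Round 2: Dev 14, Emma 5, Liam 10, Ivy 4. Ivy eliminated.
Round 3: Dev 14, Emma 9, Liam 10. Emma eliminated.
Round 4: Dev 18, Liam 15. Dev has a majority (≥17).

Dev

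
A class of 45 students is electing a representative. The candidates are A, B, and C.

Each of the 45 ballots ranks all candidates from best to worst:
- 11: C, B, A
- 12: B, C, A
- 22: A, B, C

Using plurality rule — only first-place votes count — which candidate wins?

First-place votes: A 22, B 12, C 11.

A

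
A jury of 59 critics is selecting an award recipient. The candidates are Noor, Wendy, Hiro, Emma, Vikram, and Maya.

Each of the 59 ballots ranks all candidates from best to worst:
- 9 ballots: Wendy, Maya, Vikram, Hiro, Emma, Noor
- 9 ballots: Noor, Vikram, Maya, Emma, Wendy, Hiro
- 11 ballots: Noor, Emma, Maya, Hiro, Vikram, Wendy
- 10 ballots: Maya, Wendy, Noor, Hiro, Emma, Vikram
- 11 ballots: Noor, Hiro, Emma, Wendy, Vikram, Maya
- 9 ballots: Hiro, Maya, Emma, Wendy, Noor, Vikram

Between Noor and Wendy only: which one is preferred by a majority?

Noor

Noor is ranked above Wendy on 31 ballots; Wendy above Noor on 28.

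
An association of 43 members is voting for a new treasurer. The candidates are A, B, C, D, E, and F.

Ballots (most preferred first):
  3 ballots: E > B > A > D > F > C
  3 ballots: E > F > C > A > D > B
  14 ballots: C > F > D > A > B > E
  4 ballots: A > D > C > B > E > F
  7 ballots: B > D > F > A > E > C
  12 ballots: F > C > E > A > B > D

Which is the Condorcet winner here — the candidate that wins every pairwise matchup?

F

F vs A: 36–7
F vs B: 29–14
F vs C: 25–18
F vs D: 29–14
F vs E: 33–10
F beats every other candidate.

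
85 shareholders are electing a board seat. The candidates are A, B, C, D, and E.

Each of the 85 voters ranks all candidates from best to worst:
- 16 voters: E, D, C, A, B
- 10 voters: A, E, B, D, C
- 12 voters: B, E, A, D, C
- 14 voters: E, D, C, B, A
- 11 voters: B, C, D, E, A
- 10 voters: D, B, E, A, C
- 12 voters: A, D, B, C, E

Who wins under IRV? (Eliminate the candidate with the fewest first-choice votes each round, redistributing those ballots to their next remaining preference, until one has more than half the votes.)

B

Round 1: A 22, B 23, C 0, D 10, E 30. C eliminated.
Round 2: A 22, B 23, D 10, E 30. D eliminated.
Round 3: A 22, B 33, E 30. A eliminated.
Round 4: B 45, E 40. B has a majority (≥43).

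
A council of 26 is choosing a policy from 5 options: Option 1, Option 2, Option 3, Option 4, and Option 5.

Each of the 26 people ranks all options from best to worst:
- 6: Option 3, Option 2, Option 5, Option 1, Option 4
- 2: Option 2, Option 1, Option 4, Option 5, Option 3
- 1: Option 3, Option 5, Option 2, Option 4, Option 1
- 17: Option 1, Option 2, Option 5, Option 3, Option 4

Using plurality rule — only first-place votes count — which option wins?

Option 1

First-place votes: Option 1 17, Option 2 2, Option 3 7, Option 4 0, Option 5 0.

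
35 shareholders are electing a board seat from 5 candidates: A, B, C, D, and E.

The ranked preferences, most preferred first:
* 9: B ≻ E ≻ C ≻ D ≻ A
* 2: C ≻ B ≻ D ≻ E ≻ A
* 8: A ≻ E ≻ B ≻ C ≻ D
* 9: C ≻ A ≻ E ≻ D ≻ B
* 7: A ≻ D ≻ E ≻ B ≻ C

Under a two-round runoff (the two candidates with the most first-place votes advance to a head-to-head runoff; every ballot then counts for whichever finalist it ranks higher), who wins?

Round 1 first-place votes: A 15, B 9, C 11, D 0, E 0. A and C advance.
Runoff: A is ranked above C on 15 ballots, C above A on 20.

C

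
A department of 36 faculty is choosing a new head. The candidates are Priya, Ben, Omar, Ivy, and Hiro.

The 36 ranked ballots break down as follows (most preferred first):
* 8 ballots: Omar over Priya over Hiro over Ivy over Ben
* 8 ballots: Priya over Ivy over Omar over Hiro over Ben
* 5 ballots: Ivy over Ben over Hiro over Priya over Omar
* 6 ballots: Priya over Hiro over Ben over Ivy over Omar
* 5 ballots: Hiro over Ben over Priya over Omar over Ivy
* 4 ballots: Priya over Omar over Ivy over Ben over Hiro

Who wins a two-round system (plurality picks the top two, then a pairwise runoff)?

Priya

Round 1 first-place votes: Priya 18, Ben 0, Omar 8, Ivy 5, Hiro 5. Priya and Omar advance.
Runoff: Priya is ranked above Omar on 28 ballots, Omar above Priya on 8.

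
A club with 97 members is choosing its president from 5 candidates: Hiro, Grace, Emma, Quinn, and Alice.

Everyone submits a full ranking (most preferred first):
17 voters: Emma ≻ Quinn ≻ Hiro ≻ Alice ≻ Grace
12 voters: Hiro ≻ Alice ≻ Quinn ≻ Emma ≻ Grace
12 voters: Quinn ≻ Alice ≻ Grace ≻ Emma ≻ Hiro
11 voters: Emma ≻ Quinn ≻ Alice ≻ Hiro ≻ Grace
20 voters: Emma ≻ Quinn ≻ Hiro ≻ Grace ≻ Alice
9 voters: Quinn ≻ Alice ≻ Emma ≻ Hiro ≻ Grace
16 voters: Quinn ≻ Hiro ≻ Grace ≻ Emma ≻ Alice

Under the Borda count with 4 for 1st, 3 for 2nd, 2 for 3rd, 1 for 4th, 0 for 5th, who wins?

Quinn

Hiro: 17×2 + 12×4 + 12×0 + 11×1 + 20×2 + 9×1 + 16×3 = 190
Grace: 17×0 + 12×0 + 12×2 + 11×0 + 20×1 + 9×0 + 16×2 = 76
Emma: 17×4 + 12×1 + 12×1 + 11×4 + 20×4 + 9×2 + 16×1 = 250
Quinn: 17×3 + 12×2 + 12×4 + 11×3 + 20×3 + 9×4 + 16×4 = 316
Alice: 17×1 + 12×3 + 12×3 + 11×2 + 20×0 + 9×3 + 16×0 = 138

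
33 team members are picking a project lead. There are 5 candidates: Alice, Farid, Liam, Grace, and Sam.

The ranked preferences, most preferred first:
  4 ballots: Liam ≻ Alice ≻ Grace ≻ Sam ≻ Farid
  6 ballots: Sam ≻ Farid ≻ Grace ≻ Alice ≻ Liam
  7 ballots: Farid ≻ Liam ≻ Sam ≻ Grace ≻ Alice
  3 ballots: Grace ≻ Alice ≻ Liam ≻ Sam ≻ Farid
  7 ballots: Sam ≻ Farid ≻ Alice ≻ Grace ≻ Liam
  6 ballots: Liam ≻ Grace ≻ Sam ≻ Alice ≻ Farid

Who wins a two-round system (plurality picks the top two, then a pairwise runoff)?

Round 1 first-place votes: Alice 0, Farid 7, Liam 10, Grace 3, Sam 13. Sam and Liam advance.
Runoff: Sam is ranked above Liam on 13 ballots, Liam above Sam on 20.

Liam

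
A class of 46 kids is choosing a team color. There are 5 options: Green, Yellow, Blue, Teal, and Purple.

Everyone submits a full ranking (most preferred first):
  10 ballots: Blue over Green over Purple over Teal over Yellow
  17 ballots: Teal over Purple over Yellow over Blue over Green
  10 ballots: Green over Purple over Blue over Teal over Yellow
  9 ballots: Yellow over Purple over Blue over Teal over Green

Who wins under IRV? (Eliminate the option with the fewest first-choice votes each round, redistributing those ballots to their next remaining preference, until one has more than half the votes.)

Blue

Round 1: Green 10, Yellow 9, Blue 10, Teal 17, Purple 0. Purple eliminated.
Round 2: Green 10, Yellow 9, Blue 10, Teal 17. Yellow eliminated.
Round 3: Green 10, Blue 19, Teal 17. Green eliminated.
Round 4: Blue 29, Teal 17. Blue has a majority (≥24).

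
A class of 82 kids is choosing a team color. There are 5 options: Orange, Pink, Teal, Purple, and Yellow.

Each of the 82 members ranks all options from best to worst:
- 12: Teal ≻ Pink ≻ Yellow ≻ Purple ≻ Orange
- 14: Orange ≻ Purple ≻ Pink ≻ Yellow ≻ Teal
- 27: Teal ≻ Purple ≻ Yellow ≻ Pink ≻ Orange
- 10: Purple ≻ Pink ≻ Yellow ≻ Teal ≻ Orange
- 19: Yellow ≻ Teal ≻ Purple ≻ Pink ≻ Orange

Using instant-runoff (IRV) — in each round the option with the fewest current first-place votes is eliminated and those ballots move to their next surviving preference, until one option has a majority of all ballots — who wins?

Yellow

Round 1: Orange 14, Pink 0, Teal 39, Purple 10, Yellow 19. Pink eliminated.
Round 2: Orange 14, Teal 39, Purple 10, Yellow 19. Purple eliminated.
Round 3: Orange 14, Teal 39, Yellow 29. Orange eliminated.
Round 4: Teal 39, Yellow 43. Yellow has a majority (≥42).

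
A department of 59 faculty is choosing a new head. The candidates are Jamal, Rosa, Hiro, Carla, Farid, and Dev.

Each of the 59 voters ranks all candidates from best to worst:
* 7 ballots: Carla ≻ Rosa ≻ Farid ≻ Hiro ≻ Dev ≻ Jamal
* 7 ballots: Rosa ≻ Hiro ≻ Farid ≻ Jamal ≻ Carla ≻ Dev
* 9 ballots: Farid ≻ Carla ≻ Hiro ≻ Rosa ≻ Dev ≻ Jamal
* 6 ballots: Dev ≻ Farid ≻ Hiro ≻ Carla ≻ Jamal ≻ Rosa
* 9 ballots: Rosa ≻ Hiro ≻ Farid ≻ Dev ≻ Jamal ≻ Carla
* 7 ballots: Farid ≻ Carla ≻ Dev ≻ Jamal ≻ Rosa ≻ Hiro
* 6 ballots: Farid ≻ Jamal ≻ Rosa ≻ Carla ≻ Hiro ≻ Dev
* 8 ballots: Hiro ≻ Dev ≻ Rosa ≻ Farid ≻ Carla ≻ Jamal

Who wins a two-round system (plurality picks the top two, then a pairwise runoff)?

Rosa

Round 1 first-place votes: Jamal 0, Rosa 16, Hiro 8, Carla 7, Farid 22, Dev 6. Farid and Rosa advance.
Runoff: Farid is ranked above Rosa on 28 ballots, Rosa above Farid on 31.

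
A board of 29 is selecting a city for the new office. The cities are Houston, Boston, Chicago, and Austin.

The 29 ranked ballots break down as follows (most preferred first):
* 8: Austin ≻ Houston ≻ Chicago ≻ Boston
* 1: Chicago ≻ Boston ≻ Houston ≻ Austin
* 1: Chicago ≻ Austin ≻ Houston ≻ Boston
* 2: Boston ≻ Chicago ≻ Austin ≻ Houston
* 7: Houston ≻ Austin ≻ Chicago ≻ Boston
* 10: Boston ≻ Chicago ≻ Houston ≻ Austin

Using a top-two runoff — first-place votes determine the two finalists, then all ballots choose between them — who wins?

Austin

Round 1 first-place votes: Houston 7, Boston 12, Chicago 2, Austin 8. Boston and Austin advance.
Runoff: Boston is ranked above Austin on 13 ballots, Austin above Boston on 16.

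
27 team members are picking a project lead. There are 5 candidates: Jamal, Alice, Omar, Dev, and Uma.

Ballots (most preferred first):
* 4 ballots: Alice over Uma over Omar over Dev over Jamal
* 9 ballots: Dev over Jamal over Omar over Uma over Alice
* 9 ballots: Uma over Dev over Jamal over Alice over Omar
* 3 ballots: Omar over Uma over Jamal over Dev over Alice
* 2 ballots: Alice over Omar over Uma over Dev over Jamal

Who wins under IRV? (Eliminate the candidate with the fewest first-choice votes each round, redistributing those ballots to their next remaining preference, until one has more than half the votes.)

Round 1: Jamal 0, Alice 6, Omar 3, Dev 9, Uma 9. Jamal eliminated.
Round 2: Alice 6, Omar 3, Dev 9, Uma 9. Omar eliminated.
Round 3: Alice 6, Dev 9, Uma 12. Alice eliminated.
Round 4: Dev 9, Uma 18. Uma has a majority (≥14).

Uma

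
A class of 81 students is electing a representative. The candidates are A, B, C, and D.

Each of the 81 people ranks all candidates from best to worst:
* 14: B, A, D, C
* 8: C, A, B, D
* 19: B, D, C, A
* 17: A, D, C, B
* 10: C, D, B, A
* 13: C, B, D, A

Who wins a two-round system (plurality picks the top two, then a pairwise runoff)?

Round 1 first-place votes: A 17, B 33, C 31, D 0. B and C advance.
Runoff: B is ranked above C on 33 ballots, C above B on 48.

C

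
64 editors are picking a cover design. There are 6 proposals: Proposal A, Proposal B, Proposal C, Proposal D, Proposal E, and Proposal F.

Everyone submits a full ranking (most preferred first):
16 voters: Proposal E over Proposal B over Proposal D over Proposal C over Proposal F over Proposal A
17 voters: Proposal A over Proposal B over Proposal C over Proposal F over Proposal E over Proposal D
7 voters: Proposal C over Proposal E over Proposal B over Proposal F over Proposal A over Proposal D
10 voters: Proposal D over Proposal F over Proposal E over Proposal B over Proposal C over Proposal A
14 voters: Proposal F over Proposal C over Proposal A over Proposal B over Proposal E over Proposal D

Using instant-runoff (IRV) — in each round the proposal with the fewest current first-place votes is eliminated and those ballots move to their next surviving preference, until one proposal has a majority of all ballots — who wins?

Proposal F

Round 1: Proposal A 17, Proposal B 0, Proposal C 7, Proposal D 10, Proposal E 16, Proposal F 14. Proposal B eliminated.
Round 2: Proposal A 17, Proposal C 7, Proposal D 10, Proposal E 16, Proposal F 14. Proposal C eliminated.
Round 3: Proposal A 17, Proposal D 10, Proposal E 23, Proposal F 14. Proposal D eliminated.
Round 4: Proposal A 17, Proposal E 23, Proposal F 24. Proposal A eliminated.
Round 5: Proposal E 23, Proposal F 41. Proposal F has a majority (≥33).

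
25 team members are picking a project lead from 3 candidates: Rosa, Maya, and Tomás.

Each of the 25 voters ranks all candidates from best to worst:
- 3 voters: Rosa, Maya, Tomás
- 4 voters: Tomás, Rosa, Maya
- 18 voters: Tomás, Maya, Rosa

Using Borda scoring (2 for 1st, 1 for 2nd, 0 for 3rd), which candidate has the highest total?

Rosa: 3×2 + 4×1 + 18×0 = 10
Maya: 3×1 + 4×0 + 18×1 = 21
Tomás: 3×0 + 4×2 + 18×2 = 44

Tomás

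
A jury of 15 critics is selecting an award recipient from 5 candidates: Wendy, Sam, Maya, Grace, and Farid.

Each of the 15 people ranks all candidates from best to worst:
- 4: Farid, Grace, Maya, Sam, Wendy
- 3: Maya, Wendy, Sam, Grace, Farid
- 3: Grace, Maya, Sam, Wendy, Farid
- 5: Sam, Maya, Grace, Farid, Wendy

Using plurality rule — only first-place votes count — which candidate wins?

Sam

First-place votes: Wendy 0, Sam 5, Maya 3, Grace 3, Farid 4.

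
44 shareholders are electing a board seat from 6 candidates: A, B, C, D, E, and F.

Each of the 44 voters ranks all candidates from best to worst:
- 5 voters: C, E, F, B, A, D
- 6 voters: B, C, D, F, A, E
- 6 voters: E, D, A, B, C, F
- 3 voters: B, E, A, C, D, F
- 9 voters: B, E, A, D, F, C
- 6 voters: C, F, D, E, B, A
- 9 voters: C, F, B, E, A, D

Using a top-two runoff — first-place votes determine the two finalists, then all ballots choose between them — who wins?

B

Round 1 first-place votes: A 0, B 18, C 20, D 0, E 6, F 0. C and B advance.
Runoff: C is ranked above B on 20 ballots, B above C on 24.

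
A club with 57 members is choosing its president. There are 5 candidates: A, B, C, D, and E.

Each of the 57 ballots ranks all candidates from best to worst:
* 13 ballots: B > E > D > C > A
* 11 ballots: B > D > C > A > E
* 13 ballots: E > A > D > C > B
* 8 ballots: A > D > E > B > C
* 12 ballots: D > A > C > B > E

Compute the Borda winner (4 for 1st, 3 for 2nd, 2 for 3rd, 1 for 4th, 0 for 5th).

A: 13×0 + 11×1 + 13×3 + 8×4 + 12×3 = 118
B: 13×4 + 11×4 + 13×0 + 8×1 + 12×1 = 116
C: 13×1 + 11×2 + 13×1 + 8×0 + 12×2 = 72
D: 13×2 + 11×3 + 13×2 + 8×3 + 12×4 = 157
E: 13×3 + 11×0 + 13×4 + 8×2 + 12×0 = 107

D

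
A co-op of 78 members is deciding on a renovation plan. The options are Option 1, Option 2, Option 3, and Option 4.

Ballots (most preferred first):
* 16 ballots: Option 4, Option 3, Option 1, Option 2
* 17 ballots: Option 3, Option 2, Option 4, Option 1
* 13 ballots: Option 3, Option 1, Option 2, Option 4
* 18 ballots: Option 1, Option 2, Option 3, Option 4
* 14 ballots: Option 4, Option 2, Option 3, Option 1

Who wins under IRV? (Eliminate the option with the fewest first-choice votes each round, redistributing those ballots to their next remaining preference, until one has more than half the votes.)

Option 3

Round 1: Option 1 18, Option 2 0, Option 3 30, Option 4 30. Option 2 eliminated.
Round 2: Option 1 18, Option 3 30, Option 4 30. Option 1 eliminated.
Round 3: Option 3 48, Option 4 30. Option 3 has a majority (≥40).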